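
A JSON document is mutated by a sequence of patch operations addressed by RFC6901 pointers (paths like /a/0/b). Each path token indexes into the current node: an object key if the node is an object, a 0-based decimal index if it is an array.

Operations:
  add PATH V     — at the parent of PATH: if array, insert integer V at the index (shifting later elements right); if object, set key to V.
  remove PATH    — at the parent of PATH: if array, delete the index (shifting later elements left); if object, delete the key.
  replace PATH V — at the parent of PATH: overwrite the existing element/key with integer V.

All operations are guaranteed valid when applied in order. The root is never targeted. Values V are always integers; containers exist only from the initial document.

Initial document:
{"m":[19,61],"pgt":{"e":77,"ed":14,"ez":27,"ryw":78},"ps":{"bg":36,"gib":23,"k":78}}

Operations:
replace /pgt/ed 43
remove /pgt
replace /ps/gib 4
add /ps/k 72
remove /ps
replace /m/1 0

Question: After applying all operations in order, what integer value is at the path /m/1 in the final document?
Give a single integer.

After op 1 (replace /pgt/ed 43): {"m":[19,61],"pgt":{"e":77,"ed":43,"ez":27,"ryw":78},"ps":{"bg":36,"gib":23,"k":78}}
After op 2 (remove /pgt): {"m":[19,61],"ps":{"bg":36,"gib":23,"k":78}}
After op 3 (replace /ps/gib 4): {"m":[19,61],"ps":{"bg":36,"gib":4,"k":78}}
After op 4 (add /ps/k 72): {"m":[19,61],"ps":{"bg":36,"gib":4,"k":72}}
After op 5 (remove /ps): {"m":[19,61]}
After op 6 (replace /m/1 0): {"m":[19,0]}
Value at /m/1: 0

Answer: 0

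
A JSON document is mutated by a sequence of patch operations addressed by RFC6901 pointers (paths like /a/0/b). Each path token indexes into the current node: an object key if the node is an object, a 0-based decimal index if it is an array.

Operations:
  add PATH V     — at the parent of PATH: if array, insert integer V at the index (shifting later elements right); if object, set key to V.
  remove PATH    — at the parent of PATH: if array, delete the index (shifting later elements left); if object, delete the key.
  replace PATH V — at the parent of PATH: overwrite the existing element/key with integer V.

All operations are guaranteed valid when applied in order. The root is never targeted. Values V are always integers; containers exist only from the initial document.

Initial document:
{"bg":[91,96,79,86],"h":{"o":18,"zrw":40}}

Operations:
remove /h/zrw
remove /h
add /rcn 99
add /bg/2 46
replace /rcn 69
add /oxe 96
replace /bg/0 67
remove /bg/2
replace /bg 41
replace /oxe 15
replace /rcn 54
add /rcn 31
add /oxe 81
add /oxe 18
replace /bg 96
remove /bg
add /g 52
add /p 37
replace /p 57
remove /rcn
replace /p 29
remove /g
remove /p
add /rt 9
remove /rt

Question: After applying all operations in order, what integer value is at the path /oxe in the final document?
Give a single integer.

After op 1 (remove /h/zrw): {"bg":[91,96,79,86],"h":{"o":18}}
After op 2 (remove /h): {"bg":[91,96,79,86]}
After op 3 (add /rcn 99): {"bg":[91,96,79,86],"rcn":99}
After op 4 (add /bg/2 46): {"bg":[91,96,46,79,86],"rcn":99}
After op 5 (replace /rcn 69): {"bg":[91,96,46,79,86],"rcn":69}
After op 6 (add /oxe 96): {"bg":[91,96,46,79,86],"oxe":96,"rcn":69}
After op 7 (replace /bg/0 67): {"bg":[67,96,46,79,86],"oxe":96,"rcn":69}
After op 8 (remove /bg/2): {"bg":[67,96,79,86],"oxe":96,"rcn":69}
After op 9 (replace /bg 41): {"bg":41,"oxe":96,"rcn":69}
After op 10 (replace /oxe 15): {"bg":41,"oxe":15,"rcn":69}
After op 11 (replace /rcn 54): {"bg":41,"oxe":15,"rcn":54}
After op 12 (add /rcn 31): {"bg":41,"oxe":15,"rcn":31}
After op 13 (add /oxe 81): {"bg":41,"oxe":81,"rcn":31}
After op 14 (add /oxe 18): {"bg":41,"oxe":18,"rcn":31}
After op 15 (replace /bg 96): {"bg":96,"oxe":18,"rcn":31}
After op 16 (remove /bg): {"oxe":18,"rcn":31}
After op 17 (add /g 52): {"g":52,"oxe":18,"rcn":31}
After op 18 (add /p 37): {"g":52,"oxe":18,"p":37,"rcn":31}
After op 19 (replace /p 57): {"g":52,"oxe":18,"p":57,"rcn":31}
After op 20 (remove /rcn): {"g":52,"oxe":18,"p":57}
After op 21 (replace /p 29): {"g":52,"oxe":18,"p":29}
After op 22 (remove /g): {"oxe":18,"p":29}
After op 23 (remove /p): {"oxe":18}
After op 24 (add /rt 9): {"oxe":18,"rt":9}
After op 25 (remove /rt): {"oxe":18}
Value at /oxe: 18

Answer: 18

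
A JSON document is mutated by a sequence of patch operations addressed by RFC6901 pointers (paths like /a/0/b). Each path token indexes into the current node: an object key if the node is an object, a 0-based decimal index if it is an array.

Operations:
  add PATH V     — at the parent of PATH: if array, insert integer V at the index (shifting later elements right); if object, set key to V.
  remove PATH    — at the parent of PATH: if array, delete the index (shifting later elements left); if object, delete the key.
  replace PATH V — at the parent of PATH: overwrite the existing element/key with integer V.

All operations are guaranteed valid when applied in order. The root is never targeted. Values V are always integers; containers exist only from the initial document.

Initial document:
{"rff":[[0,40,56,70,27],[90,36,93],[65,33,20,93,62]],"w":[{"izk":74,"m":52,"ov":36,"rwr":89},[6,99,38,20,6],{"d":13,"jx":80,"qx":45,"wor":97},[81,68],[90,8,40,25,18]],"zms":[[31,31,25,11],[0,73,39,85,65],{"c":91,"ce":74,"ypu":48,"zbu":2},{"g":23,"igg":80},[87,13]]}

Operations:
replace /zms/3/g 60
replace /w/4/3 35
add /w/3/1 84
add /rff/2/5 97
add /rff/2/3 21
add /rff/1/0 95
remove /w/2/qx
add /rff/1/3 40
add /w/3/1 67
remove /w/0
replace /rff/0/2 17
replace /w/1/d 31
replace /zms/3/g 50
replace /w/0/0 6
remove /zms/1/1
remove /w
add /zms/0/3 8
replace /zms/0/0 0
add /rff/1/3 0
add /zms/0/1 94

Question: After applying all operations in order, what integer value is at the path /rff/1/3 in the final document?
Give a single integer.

Answer: 0

Derivation:
After op 1 (replace /zms/3/g 60): {"rff":[[0,40,56,70,27],[90,36,93],[65,33,20,93,62]],"w":[{"izk":74,"m":52,"ov":36,"rwr":89},[6,99,38,20,6],{"d":13,"jx":80,"qx":45,"wor":97},[81,68],[90,8,40,25,18]],"zms":[[31,31,25,11],[0,73,39,85,65],{"c":91,"ce":74,"ypu":48,"zbu":2},{"g":60,"igg":80},[87,13]]}
After op 2 (replace /w/4/3 35): {"rff":[[0,40,56,70,27],[90,36,93],[65,33,20,93,62]],"w":[{"izk":74,"m":52,"ov":36,"rwr":89},[6,99,38,20,6],{"d":13,"jx":80,"qx":45,"wor":97},[81,68],[90,8,40,35,18]],"zms":[[31,31,25,11],[0,73,39,85,65],{"c":91,"ce":74,"ypu":48,"zbu":2},{"g":60,"igg":80},[87,13]]}
After op 3 (add /w/3/1 84): {"rff":[[0,40,56,70,27],[90,36,93],[65,33,20,93,62]],"w":[{"izk":74,"m":52,"ov":36,"rwr":89},[6,99,38,20,6],{"d":13,"jx":80,"qx":45,"wor":97},[81,84,68],[90,8,40,35,18]],"zms":[[31,31,25,11],[0,73,39,85,65],{"c":91,"ce":74,"ypu":48,"zbu":2},{"g":60,"igg":80},[87,13]]}
After op 4 (add /rff/2/5 97): {"rff":[[0,40,56,70,27],[90,36,93],[65,33,20,93,62,97]],"w":[{"izk":74,"m":52,"ov":36,"rwr":89},[6,99,38,20,6],{"d":13,"jx":80,"qx":45,"wor":97},[81,84,68],[90,8,40,35,18]],"zms":[[31,31,25,11],[0,73,39,85,65],{"c":91,"ce":74,"ypu":48,"zbu":2},{"g":60,"igg":80},[87,13]]}
After op 5 (add /rff/2/3 21): {"rff":[[0,40,56,70,27],[90,36,93],[65,33,20,21,93,62,97]],"w":[{"izk":74,"m":52,"ov":36,"rwr":89},[6,99,38,20,6],{"d":13,"jx":80,"qx":45,"wor":97},[81,84,68],[90,8,40,35,18]],"zms":[[31,31,25,11],[0,73,39,85,65],{"c":91,"ce":74,"ypu":48,"zbu":2},{"g":60,"igg":80},[87,13]]}
After op 6 (add /rff/1/0 95): {"rff":[[0,40,56,70,27],[95,90,36,93],[65,33,20,21,93,62,97]],"w":[{"izk":74,"m":52,"ov":36,"rwr":89},[6,99,38,20,6],{"d":13,"jx":80,"qx":45,"wor":97},[81,84,68],[90,8,40,35,18]],"zms":[[31,31,25,11],[0,73,39,85,65],{"c":91,"ce":74,"ypu":48,"zbu":2},{"g":60,"igg":80},[87,13]]}
After op 7 (remove /w/2/qx): {"rff":[[0,40,56,70,27],[95,90,36,93],[65,33,20,21,93,62,97]],"w":[{"izk":74,"m":52,"ov":36,"rwr":89},[6,99,38,20,6],{"d":13,"jx":80,"wor":97},[81,84,68],[90,8,40,35,18]],"zms":[[31,31,25,11],[0,73,39,85,65],{"c":91,"ce":74,"ypu":48,"zbu":2},{"g":60,"igg":80},[87,13]]}
After op 8 (add /rff/1/3 40): {"rff":[[0,40,56,70,27],[95,90,36,40,93],[65,33,20,21,93,62,97]],"w":[{"izk":74,"m":52,"ov":36,"rwr":89},[6,99,38,20,6],{"d":13,"jx":80,"wor":97},[81,84,68],[90,8,40,35,18]],"zms":[[31,31,25,11],[0,73,39,85,65],{"c":91,"ce":74,"ypu":48,"zbu":2},{"g":60,"igg":80},[87,13]]}
After op 9 (add /w/3/1 67): {"rff":[[0,40,56,70,27],[95,90,36,40,93],[65,33,20,21,93,62,97]],"w":[{"izk":74,"m":52,"ov":36,"rwr":89},[6,99,38,20,6],{"d":13,"jx":80,"wor":97},[81,67,84,68],[90,8,40,35,18]],"zms":[[31,31,25,11],[0,73,39,85,65],{"c":91,"ce":74,"ypu":48,"zbu":2},{"g":60,"igg":80},[87,13]]}
After op 10 (remove /w/0): {"rff":[[0,40,56,70,27],[95,90,36,40,93],[65,33,20,21,93,62,97]],"w":[[6,99,38,20,6],{"d":13,"jx":80,"wor":97},[81,67,84,68],[90,8,40,35,18]],"zms":[[31,31,25,11],[0,73,39,85,65],{"c":91,"ce":74,"ypu":48,"zbu":2},{"g":60,"igg":80},[87,13]]}
After op 11 (replace /rff/0/2 17): {"rff":[[0,40,17,70,27],[95,90,36,40,93],[65,33,20,21,93,62,97]],"w":[[6,99,38,20,6],{"d":13,"jx":80,"wor":97},[81,67,84,68],[90,8,40,35,18]],"zms":[[31,31,25,11],[0,73,39,85,65],{"c":91,"ce":74,"ypu":48,"zbu":2},{"g":60,"igg":80},[87,13]]}
After op 12 (replace /w/1/d 31): {"rff":[[0,40,17,70,27],[95,90,36,40,93],[65,33,20,21,93,62,97]],"w":[[6,99,38,20,6],{"d":31,"jx":80,"wor":97},[81,67,84,68],[90,8,40,35,18]],"zms":[[31,31,25,11],[0,73,39,85,65],{"c":91,"ce":74,"ypu":48,"zbu":2},{"g":60,"igg":80},[87,13]]}
After op 13 (replace /zms/3/g 50): {"rff":[[0,40,17,70,27],[95,90,36,40,93],[65,33,20,21,93,62,97]],"w":[[6,99,38,20,6],{"d":31,"jx":80,"wor":97},[81,67,84,68],[90,8,40,35,18]],"zms":[[31,31,25,11],[0,73,39,85,65],{"c":91,"ce":74,"ypu":48,"zbu":2},{"g":50,"igg":80},[87,13]]}
After op 14 (replace /w/0/0 6): {"rff":[[0,40,17,70,27],[95,90,36,40,93],[65,33,20,21,93,62,97]],"w":[[6,99,38,20,6],{"d":31,"jx":80,"wor":97},[81,67,84,68],[90,8,40,35,18]],"zms":[[31,31,25,11],[0,73,39,85,65],{"c":91,"ce":74,"ypu":48,"zbu":2},{"g":50,"igg":80},[87,13]]}
After op 15 (remove /zms/1/1): {"rff":[[0,40,17,70,27],[95,90,36,40,93],[65,33,20,21,93,62,97]],"w":[[6,99,38,20,6],{"d":31,"jx":80,"wor":97},[81,67,84,68],[90,8,40,35,18]],"zms":[[31,31,25,11],[0,39,85,65],{"c":91,"ce":74,"ypu":48,"zbu":2},{"g":50,"igg":80},[87,13]]}
After op 16 (remove /w): {"rff":[[0,40,17,70,27],[95,90,36,40,93],[65,33,20,21,93,62,97]],"zms":[[31,31,25,11],[0,39,85,65],{"c":91,"ce":74,"ypu":48,"zbu":2},{"g":50,"igg":80},[87,13]]}
After op 17 (add /zms/0/3 8): {"rff":[[0,40,17,70,27],[95,90,36,40,93],[65,33,20,21,93,62,97]],"zms":[[31,31,25,8,11],[0,39,85,65],{"c":91,"ce":74,"ypu":48,"zbu":2},{"g":50,"igg":80},[87,13]]}
After op 18 (replace /zms/0/0 0): {"rff":[[0,40,17,70,27],[95,90,36,40,93],[65,33,20,21,93,62,97]],"zms":[[0,31,25,8,11],[0,39,85,65],{"c":91,"ce":74,"ypu":48,"zbu":2},{"g":50,"igg":80},[87,13]]}
After op 19 (add /rff/1/3 0): {"rff":[[0,40,17,70,27],[95,90,36,0,40,93],[65,33,20,21,93,62,97]],"zms":[[0,31,25,8,11],[0,39,85,65],{"c":91,"ce":74,"ypu":48,"zbu":2},{"g":50,"igg":80},[87,13]]}
After op 20 (add /zms/0/1 94): {"rff":[[0,40,17,70,27],[95,90,36,0,40,93],[65,33,20,21,93,62,97]],"zms":[[0,94,31,25,8,11],[0,39,85,65],{"c":91,"ce":74,"ypu":48,"zbu":2},{"g":50,"igg":80},[87,13]]}
Value at /rff/1/3: 0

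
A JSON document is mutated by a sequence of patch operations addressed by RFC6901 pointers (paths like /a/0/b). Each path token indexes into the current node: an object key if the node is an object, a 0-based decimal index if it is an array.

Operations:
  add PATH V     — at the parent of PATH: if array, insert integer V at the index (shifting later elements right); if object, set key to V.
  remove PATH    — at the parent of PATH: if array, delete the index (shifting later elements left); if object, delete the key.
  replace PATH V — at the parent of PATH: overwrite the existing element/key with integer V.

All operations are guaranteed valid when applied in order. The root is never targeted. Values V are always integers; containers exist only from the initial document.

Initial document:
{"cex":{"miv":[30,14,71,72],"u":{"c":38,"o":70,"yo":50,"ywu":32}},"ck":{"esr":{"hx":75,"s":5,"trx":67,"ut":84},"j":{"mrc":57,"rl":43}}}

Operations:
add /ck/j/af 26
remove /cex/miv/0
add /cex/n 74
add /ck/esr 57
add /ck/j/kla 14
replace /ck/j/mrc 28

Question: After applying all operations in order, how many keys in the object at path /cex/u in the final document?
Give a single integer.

After op 1 (add /ck/j/af 26): {"cex":{"miv":[30,14,71,72],"u":{"c":38,"o":70,"yo":50,"ywu":32}},"ck":{"esr":{"hx":75,"s":5,"trx":67,"ut":84},"j":{"af":26,"mrc":57,"rl":43}}}
After op 2 (remove /cex/miv/0): {"cex":{"miv":[14,71,72],"u":{"c":38,"o":70,"yo":50,"ywu":32}},"ck":{"esr":{"hx":75,"s":5,"trx":67,"ut":84},"j":{"af":26,"mrc":57,"rl":43}}}
After op 3 (add /cex/n 74): {"cex":{"miv":[14,71,72],"n":74,"u":{"c":38,"o":70,"yo":50,"ywu":32}},"ck":{"esr":{"hx":75,"s":5,"trx":67,"ut":84},"j":{"af":26,"mrc":57,"rl":43}}}
After op 4 (add /ck/esr 57): {"cex":{"miv":[14,71,72],"n":74,"u":{"c":38,"o":70,"yo":50,"ywu":32}},"ck":{"esr":57,"j":{"af":26,"mrc":57,"rl":43}}}
After op 5 (add /ck/j/kla 14): {"cex":{"miv":[14,71,72],"n":74,"u":{"c":38,"o":70,"yo":50,"ywu":32}},"ck":{"esr":57,"j":{"af":26,"kla":14,"mrc":57,"rl":43}}}
After op 6 (replace /ck/j/mrc 28): {"cex":{"miv":[14,71,72],"n":74,"u":{"c":38,"o":70,"yo":50,"ywu":32}},"ck":{"esr":57,"j":{"af":26,"kla":14,"mrc":28,"rl":43}}}
Size at path /cex/u: 4

Answer: 4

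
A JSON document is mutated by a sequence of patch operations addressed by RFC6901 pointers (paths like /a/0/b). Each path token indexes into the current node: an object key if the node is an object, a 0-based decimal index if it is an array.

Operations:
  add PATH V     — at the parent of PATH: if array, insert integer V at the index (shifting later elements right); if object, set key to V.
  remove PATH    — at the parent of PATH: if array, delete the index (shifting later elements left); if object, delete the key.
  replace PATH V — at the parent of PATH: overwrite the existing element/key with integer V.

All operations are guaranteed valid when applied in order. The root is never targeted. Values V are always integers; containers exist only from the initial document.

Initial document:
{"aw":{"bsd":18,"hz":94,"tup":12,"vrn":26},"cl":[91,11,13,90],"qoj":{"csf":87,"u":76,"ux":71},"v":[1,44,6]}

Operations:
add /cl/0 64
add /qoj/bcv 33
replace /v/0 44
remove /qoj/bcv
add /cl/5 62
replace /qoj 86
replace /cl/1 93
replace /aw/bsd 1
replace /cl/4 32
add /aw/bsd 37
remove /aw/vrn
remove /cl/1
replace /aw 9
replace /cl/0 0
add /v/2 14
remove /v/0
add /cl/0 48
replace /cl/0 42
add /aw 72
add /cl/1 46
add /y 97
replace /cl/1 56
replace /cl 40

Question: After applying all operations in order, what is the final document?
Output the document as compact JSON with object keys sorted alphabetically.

After op 1 (add /cl/0 64): {"aw":{"bsd":18,"hz":94,"tup":12,"vrn":26},"cl":[64,91,11,13,90],"qoj":{"csf":87,"u":76,"ux":71},"v":[1,44,6]}
After op 2 (add /qoj/bcv 33): {"aw":{"bsd":18,"hz":94,"tup":12,"vrn":26},"cl":[64,91,11,13,90],"qoj":{"bcv":33,"csf":87,"u":76,"ux":71},"v":[1,44,6]}
After op 3 (replace /v/0 44): {"aw":{"bsd":18,"hz":94,"tup":12,"vrn":26},"cl":[64,91,11,13,90],"qoj":{"bcv":33,"csf":87,"u":76,"ux":71},"v":[44,44,6]}
After op 4 (remove /qoj/bcv): {"aw":{"bsd":18,"hz":94,"tup":12,"vrn":26},"cl":[64,91,11,13,90],"qoj":{"csf":87,"u":76,"ux":71},"v":[44,44,6]}
After op 5 (add /cl/5 62): {"aw":{"bsd":18,"hz":94,"tup":12,"vrn":26},"cl":[64,91,11,13,90,62],"qoj":{"csf":87,"u":76,"ux":71},"v":[44,44,6]}
After op 6 (replace /qoj 86): {"aw":{"bsd":18,"hz":94,"tup":12,"vrn":26},"cl":[64,91,11,13,90,62],"qoj":86,"v":[44,44,6]}
After op 7 (replace /cl/1 93): {"aw":{"bsd":18,"hz":94,"tup":12,"vrn":26},"cl":[64,93,11,13,90,62],"qoj":86,"v":[44,44,6]}
After op 8 (replace /aw/bsd 1): {"aw":{"bsd":1,"hz":94,"tup":12,"vrn":26},"cl":[64,93,11,13,90,62],"qoj":86,"v":[44,44,6]}
After op 9 (replace /cl/4 32): {"aw":{"bsd":1,"hz":94,"tup":12,"vrn":26},"cl":[64,93,11,13,32,62],"qoj":86,"v":[44,44,6]}
After op 10 (add /aw/bsd 37): {"aw":{"bsd":37,"hz":94,"tup":12,"vrn":26},"cl":[64,93,11,13,32,62],"qoj":86,"v":[44,44,6]}
After op 11 (remove /aw/vrn): {"aw":{"bsd":37,"hz":94,"tup":12},"cl":[64,93,11,13,32,62],"qoj":86,"v":[44,44,6]}
After op 12 (remove /cl/1): {"aw":{"bsd":37,"hz":94,"tup":12},"cl":[64,11,13,32,62],"qoj":86,"v":[44,44,6]}
After op 13 (replace /aw 9): {"aw":9,"cl":[64,11,13,32,62],"qoj":86,"v":[44,44,6]}
After op 14 (replace /cl/0 0): {"aw":9,"cl":[0,11,13,32,62],"qoj":86,"v":[44,44,6]}
After op 15 (add /v/2 14): {"aw":9,"cl":[0,11,13,32,62],"qoj":86,"v":[44,44,14,6]}
After op 16 (remove /v/0): {"aw":9,"cl":[0,11,13,32,62],"qoj":86,"v":[44,14,6]}
After op 17 (add /cl/0 48): {"aw":9,"cl":[48,0,11,13,32,62],"qoj":86,"v":[44,14,6]}
After op 18 (replace /cl/0 42): {"aw":9,"cl":[42,0,11,13,32,62],"qoj":86,"v":[44,14,6]}
After op 19 (add /aw 72): {"aw":72,"cl":[42,0,11,13,32,62],"qoj":86,"v":[44,14,6]}
After op 20 (add /cl/1 46): {"aw":72,"cl":[42,46,0,11,13,32,62],"qoj":86,"v":[44,14,6]}
After op 21 (add /y 97): {"aw":72,"cl":[42,46,0,11,13,32,62],"qoj":86,"v":[44,14,6],"y":97}
After op 22 (replace /cl/1 56): {"aw":72,"cl":[42,56,0,11,13,32,62],"qoj":86,"v":[44,14,6],"y":97}
After op 23 (replace /cl 40): {"aw":72,"cl":40,"qoj":86,"v":[44,14,6],"y":97}

Answer: {"aw":72,"cl":40,"qoj":86,"v":[44,14,6],"y":97}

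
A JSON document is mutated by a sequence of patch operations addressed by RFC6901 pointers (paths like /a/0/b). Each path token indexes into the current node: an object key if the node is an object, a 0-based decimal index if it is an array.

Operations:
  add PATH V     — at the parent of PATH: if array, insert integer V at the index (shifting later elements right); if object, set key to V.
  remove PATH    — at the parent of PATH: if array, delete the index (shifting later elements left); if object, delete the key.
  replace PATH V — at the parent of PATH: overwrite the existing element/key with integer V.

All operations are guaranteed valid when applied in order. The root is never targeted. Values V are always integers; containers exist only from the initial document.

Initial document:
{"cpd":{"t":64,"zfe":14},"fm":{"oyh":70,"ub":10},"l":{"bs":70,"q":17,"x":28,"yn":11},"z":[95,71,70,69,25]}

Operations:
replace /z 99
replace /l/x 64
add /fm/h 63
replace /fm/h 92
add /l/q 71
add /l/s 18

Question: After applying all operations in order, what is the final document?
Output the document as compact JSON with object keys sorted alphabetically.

Answer: {"cpd":{"t":64,"zfe":14},"fm":{"h":92,"oyh":70,"ub":10},"l":{"bs":70,"q":71,"s":18,"x":64,"yn":11},"z":99}

Derivation:
After op 1 (replace /z 99): {"cpd":{"t":64,"zfe":14},"fm":{"oyh":70,"ub":10},"l":{"bs":70,"q":17,"x":28,"yn":11},"z":99}
After op 2 (replace /l/x 64): {"cpd":{"t":64,"zfe":14},"fm":{"oyh":70,"ub":10},"l":{"bs":70,"q":17,"x":64,"yn":11},"z":99}
After op 3 (add /fm/h 63): {"cpd":{"t":64,"zfe":14},"fm":{"h":63,"oyh":70,"ub":10},"l":{"bs":70,"q":17,"x":64,"yn":11},"z":99}
After op 4 (replace /fm/h 92): {"cpd":{"t":64,"zfe":14},"fm":{"h":92,"oyh":70,"ub":10},"l":{"bs":70,"q":17,"x":64,"yn":11},"z":99}
After op 5 (add /l/q 71): {"cpd":{"t":64,"zfe":14},"fm":{"h":92,"oyh":70,"ub":10},"l":{"bs":70,"q":71,"x":64,"yn":11},"z":99}
After op 6 (add /l/s 18): {"cpd":{"t":64,"zfe":14},"fm":{"h":92,"oyh":70,"ub":10},"l":{"bs":70,"q":71,"s":18,"x":64,"yn":11},"z":99}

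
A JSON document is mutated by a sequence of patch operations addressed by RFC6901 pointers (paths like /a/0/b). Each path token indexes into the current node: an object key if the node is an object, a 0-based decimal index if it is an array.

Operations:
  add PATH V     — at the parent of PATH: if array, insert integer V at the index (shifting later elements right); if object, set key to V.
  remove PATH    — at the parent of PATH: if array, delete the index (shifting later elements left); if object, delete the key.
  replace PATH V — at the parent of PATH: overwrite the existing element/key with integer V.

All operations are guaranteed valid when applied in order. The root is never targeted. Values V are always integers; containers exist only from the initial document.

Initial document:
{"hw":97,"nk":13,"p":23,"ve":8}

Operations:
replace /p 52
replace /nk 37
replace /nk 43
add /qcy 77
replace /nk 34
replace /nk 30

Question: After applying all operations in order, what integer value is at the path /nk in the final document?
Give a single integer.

After op 1 (replace /p 52): {"hw":97,"nk":13,"p":52,"ve":8}
After op 2 (replace /nk 37): {"hw":97,"nk":37,"p":52,"ve":8}
After op 3 (replace /nk 43): {"hw":97,"nk":43,"p":52,"ve":8}
After op 4 (add /qcy 77): {"hw":97,"nk":43,"p":52,"qcy":77,"ve":8}
After op 5 (replace /nk 34): {"hw":97,"nk":34,"p":52,"qcy":77,"ve":8}
After op 6 (replace /nk 30): {"hw":97,"nk":30,"p":52,"qcy":77,"ve":8}
Value at /nk: 30

Answer: 30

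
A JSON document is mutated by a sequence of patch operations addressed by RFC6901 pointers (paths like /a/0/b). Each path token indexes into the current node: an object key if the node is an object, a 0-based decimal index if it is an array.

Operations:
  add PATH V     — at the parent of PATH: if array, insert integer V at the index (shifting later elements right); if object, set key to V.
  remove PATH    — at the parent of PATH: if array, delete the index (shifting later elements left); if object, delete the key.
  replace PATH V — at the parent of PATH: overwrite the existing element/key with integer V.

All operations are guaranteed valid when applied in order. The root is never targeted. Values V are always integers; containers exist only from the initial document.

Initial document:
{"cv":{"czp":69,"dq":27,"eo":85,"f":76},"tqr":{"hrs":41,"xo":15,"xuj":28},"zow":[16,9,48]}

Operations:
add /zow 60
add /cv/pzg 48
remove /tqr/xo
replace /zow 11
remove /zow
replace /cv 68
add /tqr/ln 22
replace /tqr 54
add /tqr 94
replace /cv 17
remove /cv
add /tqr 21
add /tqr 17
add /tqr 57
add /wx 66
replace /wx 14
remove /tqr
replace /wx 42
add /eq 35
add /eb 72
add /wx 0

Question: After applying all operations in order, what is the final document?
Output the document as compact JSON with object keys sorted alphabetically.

After op 1 (add /zow 60): {"cv":{"czp":69,"dq":27,"eo":85,"f":76},"tqr":{"hrs":41,"xo":15,"xuj":28},"zow":60}
After op 2 (add /cv/pzg 48): {"cv":{"czp":69,"dq":27,"eo":85,"f":76,"pzg":48},"tqr":{"hrs":41,"xo":15,"xuj":28},"zow":60}
After op 3 (remove /tqr/xo): {"cv":{"czp":69,"dq":27,"eo":85,"f":76,"pzg":48},"tqr":{"hrs":41,"xuj":28},"zow":60}
After op 4 (replace /zow 11): {"cv":{"czp":69,"dq":27,"eo":85,"f":76,"pzg":48},"tqr":{"hrs":41,"xuj":28},"zow":11}
After op 5 (remove /zow): {"cv":{"czp":69,"dq":27,"eo":85,"f":76,"pzg":48},"tqr":{"hrs":41,"xuj":28}}
After op 6 (replace /cv 68): {"cv":68,"tqr":{"hrs":41,"xuj":28}}
After op 7 (add /tqr/ln 22): {"cv":68,"tqr":{"hrs":41,"ln":22,"xuj":28}}
After op 8 (replace /tqr 54): {"cv":68,"tqr":54}
After op 9 (add /tqr 94): {"cv":68,"tqr":94}
After op 10 (replace /cv 17): {"cv":17,"tqr":94}
After op 11 (remove /cv): {"tqr":94}
After op 12 (add /tqr 21): {"tqr":21}
After op 13 (add /tqr 17): {"tqr":17}
After op 14 (add /tqr 57): {"tqr":57}
After op 15 (add /wx 66): {"tqr":57,"wx":66}
After op 16 (replace /wx 14): {"tqr":57,"wx":14}
After op 17 (remove /tqr): {"wx":14}
After op 18 (replace /wx 42): {"wx":42}
After op 19 (add /eq 35): {"eq":35,"wx":42}
After op 20 (add /eb 72): {"eb":72,"eq":35,"wx":42}
After op 21 (add /wx 0): {"eb":72,"eq":35,"wx":0}

Answer: {"eb":72,"eq":35,"wx":0}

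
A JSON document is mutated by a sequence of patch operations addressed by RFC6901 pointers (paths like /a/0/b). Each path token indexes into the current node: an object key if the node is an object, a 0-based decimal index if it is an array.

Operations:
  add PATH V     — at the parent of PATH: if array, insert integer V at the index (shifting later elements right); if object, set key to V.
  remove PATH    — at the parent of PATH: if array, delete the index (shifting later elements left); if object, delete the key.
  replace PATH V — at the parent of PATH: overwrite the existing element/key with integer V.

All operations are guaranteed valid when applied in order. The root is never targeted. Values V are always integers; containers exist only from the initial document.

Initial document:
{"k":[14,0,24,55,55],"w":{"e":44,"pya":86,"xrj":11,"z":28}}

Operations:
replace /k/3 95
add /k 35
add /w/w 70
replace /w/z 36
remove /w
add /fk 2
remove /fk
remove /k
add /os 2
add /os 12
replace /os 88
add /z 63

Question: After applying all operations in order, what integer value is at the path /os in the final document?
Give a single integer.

After op 1 (replace /k/3 95): {"k":[14,0,24,95,55],"w":{"e":44,"pya":86,"xrj":11,"z":28}}
After op 2 (add /k 35): {"k":35,"w":{"e":44,"pya":86,"xrj":11,"z":28}}
After op 3 (add /w/w 70): {"k":35,"w":{"e":44,"pya":86,"w":70,"xrj":11,"z":28}}
After op 4 (replace /w/z 36): {"k":35,"w":{"e":44,"pya":86,"w":70,"xrj":11,"z":36}}
After op 5 (remove /w): {"k":35}
After op 6 (add /fk 2): {"fk":2,"k":35}
After op 7 (remove /fk): {"k":35}
After op 8 (remove /k): {}
After op 9 (add /os 2): {"os":2}
After op 10 (add /os 12): {"os":12}
After op 11 (replace /os 88): {"os":88}
After op 12 (add /z 63): {"os":88,"z":63}
Value at /os: 88

Answer: 88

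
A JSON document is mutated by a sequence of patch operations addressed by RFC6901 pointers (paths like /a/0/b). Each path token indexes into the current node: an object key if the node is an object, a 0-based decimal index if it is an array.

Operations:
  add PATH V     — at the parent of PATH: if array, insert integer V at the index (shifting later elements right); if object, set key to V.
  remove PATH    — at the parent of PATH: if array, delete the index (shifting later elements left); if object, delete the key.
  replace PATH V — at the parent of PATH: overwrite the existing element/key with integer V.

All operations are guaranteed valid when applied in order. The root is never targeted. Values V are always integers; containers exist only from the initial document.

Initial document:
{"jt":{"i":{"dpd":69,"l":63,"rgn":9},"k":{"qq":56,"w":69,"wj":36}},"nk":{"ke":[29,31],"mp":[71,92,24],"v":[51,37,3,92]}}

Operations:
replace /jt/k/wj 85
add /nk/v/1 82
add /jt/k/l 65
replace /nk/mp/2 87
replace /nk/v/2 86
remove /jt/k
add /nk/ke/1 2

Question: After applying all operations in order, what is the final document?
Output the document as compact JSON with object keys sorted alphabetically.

Answer: {"jt":{"i":{"dpd":69,"l":63,"rgn":9}},"nk":{"ke":[29,2,31],"mp":[71,92,87],"v":[51,82,86,3,92]}}

Derivation:
After op 1 (replace /jt/k/wj 85): {"jt":{"i":{"dpd":69,"l":63,"rgn":9},"k":{"qq":56,"w":69,"wj":85}},"nk":{"ke":[29,31],"mp":[71,92,24],"v":[51,37,3,92]}}
After op 2 (add /nk/v/1 82): {"jt":{"i":{"dpd":69,"l":63,"rgn":9},"k":{"qq":56,"w":69,"wj":85}},"nk":{"ke":[29,31],"mp":[71,92,24],"v":[51,82,37,3,92]}}
After op 3 (add /jt/k/l 65): {"jt":{"i":{"dpd":69,"l":63,"rgn":9},"k":{"l":65,"qq":56,"w":69,"wj":85}},"nk":{"ke":[29,31],"mp":[71,92,24],"v":[51,82,37,3,92]}}
After op 4 (replace /nk/mp/2 87): {"jt":{"i":{"dpd":69,"l":63,"rgn":9},"k":{"l":65,"qq":56,"w":69,"wj":85}},"nk":{"ke":[29,31],"mp":[71,92,87],"v":[51,82,37,3,92]}}
After op 5 (replace /nk/v/2 86): {"jt":{"i":{"dpd":69,"l":63,"rgn":9},"k":{"l":65,"qq":56,"w":69,"wj":85}},"nk":{"ke":[29,31],"mp":[71,92,87],"v":[51,82,86,3,92]}}
After op 6 (remove /jt/k): {"jt":{"i":{"dpd":69,"l":63,"rgn":9}},"nk":{"ke":[29,31],"mp":[71,92,87],"v":[51,82,86,3,92]}}
After op 7 (add /nk/ke/1 2): {"jt":{"i":{"dpd":69,"l":63,"rgn":9}},"nk":{"ke":[29,2,31],"mp":[71,92,87],"v":[51,82,86,3,92]}}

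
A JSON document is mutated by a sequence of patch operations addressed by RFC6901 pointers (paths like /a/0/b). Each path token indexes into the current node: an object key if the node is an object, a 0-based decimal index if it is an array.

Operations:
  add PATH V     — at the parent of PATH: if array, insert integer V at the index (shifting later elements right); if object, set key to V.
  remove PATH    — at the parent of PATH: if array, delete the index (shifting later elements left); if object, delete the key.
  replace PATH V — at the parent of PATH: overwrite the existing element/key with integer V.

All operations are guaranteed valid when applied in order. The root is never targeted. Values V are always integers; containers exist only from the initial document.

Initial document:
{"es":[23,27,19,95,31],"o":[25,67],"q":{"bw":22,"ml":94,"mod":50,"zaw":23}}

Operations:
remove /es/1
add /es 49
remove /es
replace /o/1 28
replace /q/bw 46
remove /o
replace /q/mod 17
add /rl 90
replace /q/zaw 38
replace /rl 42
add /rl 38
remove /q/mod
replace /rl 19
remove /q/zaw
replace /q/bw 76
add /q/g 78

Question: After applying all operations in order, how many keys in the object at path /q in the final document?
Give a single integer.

After op 1 (remove /es/1): {"es":[23,19,95,31],"o":[25,67],"q":{"bw":22,"ml":94,"mod":50,"zaw":23}}
After op 2 (add /es 49): {"es":49,"o":[25,67],"q":{"bw":22,"ml":94,"mod":50,"zaw":23}}
After op 3 (remove /es): {"o":[25,67],"q":{"bw":22,"ml":94,"mod":50,"zaw":23}}
After op 4 (replace /o/1 28): {"o":[25,28],"q":{"bw":22,"ml":94,"mod":50,"zaw":23}}
After op 5 (replace /q/bw 46): {"o":[25,28],"q":{"bw":46,"ml":94,"mod":50,"zaw":23}}
After op 6 (remove /o): {"q":{"bw":46,"ml":94,"mod":50,"zaw":23}}
After op 7 (replace /q/mod 17): {"q":{"bw":46,"ml":94,"mod":17,"zaw":23}}
After op 8 (add /rl 90): {"q":{"bw":46,"ml":94,"mod":17,"zaw":23},"rl":90}
After op 9 (replace /q/zaw 38): {"q":{"bw":46,"ml":94,"mod":17,"zaw":38},"rl":90}
After op 10 (replace /rl 42): {"q":{"bw":46,"ml":94,"mod":17,"zaw":38},"rl":42}
After op 11 (add /rl 38): {"q":{"bw":46,"ml":94,"mod":17,"zaw":38},"rl":38}
After op 12 (remove /q/mod): {"q":{"bw":46,"ml":94,"zaw":38},"rl":38}
After op 13 (replace /rl 19): {"q":{"bw":46,"ml":94,"zaw":38},"rl":19}
After op 14 (remove /q/zaw): {"q":{"bw":46,"ml":94},"rl":19}
After op 15 (replace /q/bw 76): {"q":{"bw":76,"ml":94},"rl":19}
After op 16 (add /q/g 78): {"q":{"bw":76,"g":78,"ml":94},"rl":19}
Size at path /q: 3

Answer: 3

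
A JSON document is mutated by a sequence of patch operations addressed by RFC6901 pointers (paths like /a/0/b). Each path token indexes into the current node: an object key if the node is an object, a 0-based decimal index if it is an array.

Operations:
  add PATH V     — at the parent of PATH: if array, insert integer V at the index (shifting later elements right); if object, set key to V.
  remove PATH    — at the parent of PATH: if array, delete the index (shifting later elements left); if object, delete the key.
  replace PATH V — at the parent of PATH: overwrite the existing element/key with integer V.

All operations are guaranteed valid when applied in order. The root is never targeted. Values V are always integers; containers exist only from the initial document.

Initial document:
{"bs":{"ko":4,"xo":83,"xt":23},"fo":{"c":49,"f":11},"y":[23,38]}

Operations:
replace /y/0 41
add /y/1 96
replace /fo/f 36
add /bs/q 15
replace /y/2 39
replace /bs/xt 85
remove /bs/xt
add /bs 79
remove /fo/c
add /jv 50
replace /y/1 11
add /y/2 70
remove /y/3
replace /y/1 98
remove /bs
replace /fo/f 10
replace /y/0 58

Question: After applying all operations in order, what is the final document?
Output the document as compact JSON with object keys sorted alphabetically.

Answer: {"fo":{"f":10},"jv":50,"y":[58,98,70]}

Derivation:
After op 1 (replace /y/0 41): {"bs":{"ko":4,"xo":83,"xt":23},"fo":{"c":49,"f":11},"y":[41,38]}
After op 2 (add /y/1 96): {"bs":{"ko":4,"xo":83,"xt":23},"fo":{"c":49,"f":11},"y":[41,96,38]}
After op 3 (replace /fo/f 36): {"bs":{"ko":4,"xo":83,"xt":23},"fo":{"c":49,"f":36},"y":[41,96,38]}
After op 4 (add /bs/q 15): {"bs":{"ko":4,"q":15,"xo":83,"xt":23},"fo":{"c":49,"f":36},"y":[41,96,38]}
After op 5 (replace /y/2 39): {"bs":{"ko":4,"q":15,"xo":83,"xt":23},"fo":{"c":49,"f":36},"y":[41,96,39]}
After op 6 (replace /bs/xt 85): {"bs":{"ko":4,"q":15,"xo":83,"xt":85},"fo":{"c":49,"f":36},"y":[41,96,39]}
After op 7 (remove /bs/xt): {"bs":{"ko":4,"q":15,"xo":83},"fo":{"c":49,"f":36},"y":[41,96,39]}
After op 8 (add /bs 79): {"bs":79,"fo":{"c":49,"f":36},"y":[41,96,39]}
After op 9 (remove /fo/c): {"bs":79,"fo":{"f":36},"y":[41,96,39]}
After op 10 (add /jv 50): {"bs":79,"fo":{"f":36},"jv":50,"y":[41,96,39]}
After op 11 (replace /y/1 11): {"bs":79,"fo":{"f":36},"jv":50,"y":[41,11,39]}
After op 12 (add /y/2 70): {"bs":79,"fo":{"f":36},"jv":50,"y":[41,11,70,39]}
After op 13 (remove /y/3): {"bs":79,"fo":{"f":36},"jv":50,"y":[41,11,70]}
After op 14 (replace /y/1 98): {"bs":79,"fo":{"f":36},"jv":50,"y":[41,98,70]}
After op 15 (remove /bs): {"fo":{"f":36},"jv":50,"y":[41,98,70]}
After op 16 (replace /fo/f 10): {"fo":{"f":10},"jv":50,"y":[41,98,70]}
After op 17 (replace /y/0 58): {"fo":{"f":10},"jv":50,"y":[58,98,70]}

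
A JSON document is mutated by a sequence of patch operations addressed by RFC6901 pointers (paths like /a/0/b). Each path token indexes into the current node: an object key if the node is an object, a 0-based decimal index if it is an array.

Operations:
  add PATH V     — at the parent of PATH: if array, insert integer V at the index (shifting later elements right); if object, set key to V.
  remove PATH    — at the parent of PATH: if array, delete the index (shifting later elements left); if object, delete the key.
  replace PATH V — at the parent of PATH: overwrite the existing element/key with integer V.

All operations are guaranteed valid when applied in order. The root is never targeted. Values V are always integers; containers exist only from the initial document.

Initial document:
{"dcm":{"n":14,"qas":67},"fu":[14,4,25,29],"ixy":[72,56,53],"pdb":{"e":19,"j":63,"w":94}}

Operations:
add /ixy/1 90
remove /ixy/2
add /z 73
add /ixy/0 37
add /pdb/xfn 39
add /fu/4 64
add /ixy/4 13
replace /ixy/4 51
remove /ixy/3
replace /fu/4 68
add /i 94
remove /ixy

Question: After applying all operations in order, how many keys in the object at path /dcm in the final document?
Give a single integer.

After op 1 (add /ixy/1 90): {"dcm":{"n":14,"qas":67},"fu":[14,4,25,29],"ixy":[72,90,56,53],"pdb":{"e":19,"j":63,"w":94}}
After op 2 (remove /ixy/2): {"dcm":{"n":14,"qas":67},"fu":[14,4,25,29],"ixy":[72,90,53],"pdb":{"e":19,"j":63,"w":94}}
After op 3 (add /z 73): {"dcm":{"n":14,"qas":67},"fu":[14,4,25,29],"ixy":[72,90,53],"pdb":{"e":19,"j":63,"w":94},"z":73}
After op 4 (add /ixy/0 37): {"dcm":{"n":14,"qas":67},"fu":[14,4,25,29],"ixy":[37,72,90,53],"pdb":{"e":19,"j":63,"w":94},"z":73}
After op 5 (add /pdb/xfn 39): {"dcm":{"n":14,"qas":67},"fu":[14,4,25,29],"ixy":[37,72,90,53],"pdb":{"e":19,"j":63,"w":94,"xfn":39},"z":73}
After op 6 (add /fu/4 64): {"dcm":{"n":14,"qas":67},"fu":[14,4,25,29,64],"ixy":[37,72,90,53],"pdb":{"e":19,"j":63,"w":94,"xfn":39},"z":73}
After op 7 (add /ixy/4 13): {"dcm":{"n":14,"qas":67},"fu":[14,4,25,29,64],"ixy":[37,72,90,53,13],"pdb":{"e":19,"j":63,"w":94,"xfn":39},"z":73}
After op 8 (replace /ixy/4 51): {"dcm":{"n":14,"qas":67},"fu":[14,4,25,29,64],"ixy":[37,72,90,53,51],"pdb":{"e":19,"j":63,"w":94,"xfn":39},"z":73}
After op 9 (remove /ixy/3): {"dcm":{"n":14,"qas":67},"fu":[14,4,25,29,64],"ixy":[37,72,90,51],"pdb":{"e":19,"j":63,"w":94,"xfn":39},"z":73}
After op 10 (replace /fu/4 68): {"dcm":{"n":14,"qas":67},"fu":[14,4,25,29,68],"ixy":[37,72,90,51],"pdb":{"e":19,"j":63,"w":94,"xfn":39},"z":73}
After op 11 (add /i 94): {"dcm":{"n":14,"qas":67},"fu":[14,4,25,29,68],"i":94,"ixy":[37,72,90,51],"pdb":{"e":19,"j":63,"w":94,"xfn":39},"z":73}
After op 12 (remove /ixy): {"dcm":{"n":14,"qas":67},"fu":[14,4,25,29,68],"i":94,"pdb":{"e":19,"j":63,"w":94,"xfn":39},"z":73}
Size at path /dcm: 2

Answer: 2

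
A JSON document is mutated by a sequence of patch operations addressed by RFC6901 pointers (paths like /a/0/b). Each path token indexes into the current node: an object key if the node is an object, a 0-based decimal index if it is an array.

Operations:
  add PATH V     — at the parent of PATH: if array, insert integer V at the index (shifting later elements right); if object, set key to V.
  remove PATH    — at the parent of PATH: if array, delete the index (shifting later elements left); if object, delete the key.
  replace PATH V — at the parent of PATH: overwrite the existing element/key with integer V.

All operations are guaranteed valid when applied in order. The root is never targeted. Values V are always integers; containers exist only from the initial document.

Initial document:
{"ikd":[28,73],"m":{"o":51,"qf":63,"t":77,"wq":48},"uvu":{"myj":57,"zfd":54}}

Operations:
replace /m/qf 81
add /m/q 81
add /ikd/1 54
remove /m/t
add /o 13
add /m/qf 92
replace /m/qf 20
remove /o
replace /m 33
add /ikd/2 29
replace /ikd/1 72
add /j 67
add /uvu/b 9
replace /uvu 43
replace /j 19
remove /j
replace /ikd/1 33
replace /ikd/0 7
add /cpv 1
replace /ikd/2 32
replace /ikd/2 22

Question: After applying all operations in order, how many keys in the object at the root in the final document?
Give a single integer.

After op 1 (replace /m/qf 81): {"ikd":[28,73],"m":{"o":51,"qf":81,"t":77,"wq":48},"uvu":{"myj":57,"zfd":54}}
After op 2 (add /m/q 81): {"ikd":[28,73],"m":{"o":51,"q":81,"qf":81,"t":77,"wq":48},"uvu":{"myj":57,"zfd":54}}
After op 3 (add /ikd/1 54): {"ikd":[28,54,73],"m":{"o":51,"q":81,"qf":81,"t":77,"wq":48},"uvu":{"myj":57,"zfd":54}}
After op 4 (remove /m/t): {"ikd":[28,54,73],"m":{"o":51,"q":81,"qf":81,"wq":48},"uvu":{"myj":57,"zfd":54}}
After op 5 (add /o 13): {"ikd":[28,54,73],"m":{"o":51,"q":81,"qf":81,"wq":48},"o":13,"uvu":{"myj":57,"zfd":54}}
After op 6 (add /m/qf 92): {"ikd":[28,54,73],"m":{"o":51,"q":81,"qf":92,"wq":48},"o":13,"uvu":{"myj":57,"zfd":54}}
After op 7 (replace /m/qf 20): {"ikd":[28,54,73],"m":{"o":51,"q":81,"qf":20,"wq":48},"o":13,"uvu":{"myj":57,"zfd":54}}
After op 8 (remove /o): {"ikd":[28,54,73],"m":{"o":51,"q":81,"qf":20,"wq":48},"uvu":{"myj":57,"zfd":54}}
After op 9 (replace /m 33): {"ikd":[28,54,73],"m":33,"uvu":{"myj":57,"zfd":54}}
After op 10 (add /ikd/2 29): {"ikd":[28,54,29,73],"m":33,"uvu":{"myj":57,"zfd":54}}
After op 11 (replace /ikd/1 72): {"ikd":[28,72,29,73],"m":33,"uvu":{"myj":57,"zfd":54}}
After op 12 (add /j 67): {"ikd":[28,72,29,73],"j":67,"m":33,"uvu":{"myj":57,"zfd":54}}
After op 13 (add /uvu/b 9): {"ikd":[28,72,29,73],"j":67,"m":33,"uvu":{"b":9,"myj":57,"zfd":54}}
After op 14 (replace /uvu 43): {"ikd":[28,72,29,73],"j":67,"m":33,"uvu":43}
After op 15 (replace /j 19): {"ikd":[28,72,29,73],"j":19,"m":33,"uvu":43}
After op 16 (remove /j): {"ikd":[28,72,29,73],"m":33,"uvu":43}
After op 17 (replace /ikd/1 33): {"ikd":[28,33,29,73],"m":33,"uvu":43}
After op 18 (replace /ikd/0 7): {"ikd":[7,33,29,73],"m":33,"uvu":43}
After op 19 (add /cpv 1): {"cpv":1,"ikd":[7,33,29,73],"m":33,"uvu":43}
After op 20 (replace /ikd/2 32): {"cpv":1,"ikd":[7,33,32,73],"m":33,"uvu":43}
After op 21 (replace /ikd/2 22): {"cpv":1,"ikd":[7,33,22,73],"m":33,"uvu":43}
Size at the root: 4

Answer: 4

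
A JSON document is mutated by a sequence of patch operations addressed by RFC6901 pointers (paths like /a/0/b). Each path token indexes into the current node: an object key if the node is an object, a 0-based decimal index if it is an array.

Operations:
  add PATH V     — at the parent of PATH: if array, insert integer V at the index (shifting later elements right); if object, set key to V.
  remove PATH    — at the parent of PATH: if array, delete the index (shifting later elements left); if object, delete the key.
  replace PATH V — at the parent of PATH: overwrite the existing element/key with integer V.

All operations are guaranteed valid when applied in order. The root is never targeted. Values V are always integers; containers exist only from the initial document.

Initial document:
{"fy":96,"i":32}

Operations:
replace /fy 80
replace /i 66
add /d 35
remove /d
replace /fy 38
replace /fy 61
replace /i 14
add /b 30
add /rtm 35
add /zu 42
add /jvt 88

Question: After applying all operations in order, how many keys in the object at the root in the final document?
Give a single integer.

Answer: 6

Derivation:
After op 1 (replace /fy 80): {"fy":80,"i":32}
After op 2 (replace /i 66): {"fy":80,"i":66}
After op 3 (add /d 35): {"d":35,"fy":80,"i":66}
After op 4 (remove /d): {"fy":80,"i":66}
After op 5 (replace /fy 38): {"fy":38,"i":66}
After op 6 (replace /fy 61): {"fy":61,"i":66}
After op 7 (replace /i 14): {"fy":61,"i":14}
After op 8 (add /b 30): {"b":30,"fy":61,"i":14}
After op 9 (add /rtm 35): {"b":30,"fy":61,"i":14,"rtm":35}
After op 10 (add /zu 42): {"b":30,"fy":61,"i":14,"rtm":35,"zu":42}
After op 11 (add /jvt 88): {"b":30,"fy":61,"i":14,"jvt":88,"rtm":35,"zu":42}
Size at the root: 6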